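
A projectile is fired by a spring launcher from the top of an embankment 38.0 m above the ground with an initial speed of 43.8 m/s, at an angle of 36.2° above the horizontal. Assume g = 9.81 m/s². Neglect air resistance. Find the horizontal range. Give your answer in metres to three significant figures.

vₓ = 43.80 cos 36.2° = 35.34 m/s; v_y0 = 43.80 sin 36.2° = 25.87 m/s.
With up positive and y = 0 at the ground: y(t) = 38.0 + (25.87) t − 4.905 t². Setting y = 0 and taking the positive root: t = [25.87 + √(25.87² + 2·9.81·38.0)] / 9.81 = (25.87 + 37.61) / 9.81 = 6.471 s.
Horizontal distance: R = vₓ t = 35.34 × 6.471 = 228.7 m.

229 m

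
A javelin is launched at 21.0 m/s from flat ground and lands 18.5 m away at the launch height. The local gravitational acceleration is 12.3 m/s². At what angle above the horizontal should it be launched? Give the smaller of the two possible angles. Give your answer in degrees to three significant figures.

From R = (v₀²/g) sin 2θ: sin 2θ = 12.3 × 18.5 / 441.00 = 0.5160.
2θ = 31.06° or 180° − 31.06° = 148.9°, so θ = 15.53° or 74.47°.
The smaller angle is 15.53°.

15.5°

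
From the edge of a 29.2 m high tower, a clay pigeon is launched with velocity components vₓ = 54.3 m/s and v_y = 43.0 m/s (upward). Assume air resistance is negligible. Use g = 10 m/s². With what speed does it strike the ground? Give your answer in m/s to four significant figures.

With up positive and y = 0 at the ground: y(t) = 29.2 + (43.00) t − 5.000 t². Setting y = 0 and taking the positive root: t = [43.00 + √(43.00² + 2·10.0·29.2)] / 10.0 = (43.00 + 49.33) / 10.0 = 9.233 s.
Vertical velocity at impact: v_y = v_y0 − g t = 43.00 − 10.0 × 9.233 = −49.33 m/s.
Speed: |v| = √(vₓ² + v_y²) = √(54.30² + 49.33²) = 73.36 m/s.

73.36 m/s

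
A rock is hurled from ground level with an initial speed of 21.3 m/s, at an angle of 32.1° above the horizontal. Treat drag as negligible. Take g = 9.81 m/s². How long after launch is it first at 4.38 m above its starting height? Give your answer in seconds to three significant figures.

0.492 s

Horizontal component vₓ = 21.30 cos 32.1° = 18.04 m/s; vertical v_y0 = 21.30 sin 32.1° = 11.32 m/s.
Height y(t) = 11.32 t − 4.905 t² = 4.38 gives 4.905 t² − 11.32 t + 4.38 = 0.
t = [11.32 ± √(11.32² − 2·9.81·4.38)] / 9.81 = (11.32 ± 6.495) / 9.81, so t = 0.4918 s or t = 1.816 s.
The first (ascending) time is 0.4918 s.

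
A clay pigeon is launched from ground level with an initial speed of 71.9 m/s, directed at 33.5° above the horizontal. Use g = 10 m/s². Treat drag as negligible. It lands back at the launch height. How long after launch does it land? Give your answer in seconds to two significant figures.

Components: vₓ = 71.90 cos 33.5° = 59.96 m/s, v_y0 = 71.90 sin 33.5° = 39.68 m/s.
Time of flight on level ground: T = 2 v_y0 / g = 2 × 39.68 / 10.0 = 7.937 s.

7.9 s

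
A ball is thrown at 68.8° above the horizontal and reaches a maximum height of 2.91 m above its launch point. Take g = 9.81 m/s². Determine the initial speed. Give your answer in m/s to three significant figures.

At the peak v_y = 0, so v_y0 = √(2gH) = √(2 × 9.81 × 2.91) = 7.556 m/s.
v_y0 = v₀ sin θ ⇒ v₀ = 7.556 / sin 68.8° = 8.105 m/s.

8.10 m/s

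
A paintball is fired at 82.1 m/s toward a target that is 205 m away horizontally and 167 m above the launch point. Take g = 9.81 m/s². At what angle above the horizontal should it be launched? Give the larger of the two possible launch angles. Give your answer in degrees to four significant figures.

Trajectory: y = x tanθ − g x² (1 + tan²θ)/(2v₀²). With x = 205, y = 167, v₀ = 82.1, g = 9.81:
30.58 tan²θ − 205 tanθ + (197.6) = 0.
tanθ = [205 ± √(205² − 4 × 30.58 × (197.6))] / (2 × 30.58) = (205 ± 133.6) / 61.16, giving tanθ = 1.167 or 5.536.
θ = 49.41° or 79.76°; the larger is 79.76°.

79.76°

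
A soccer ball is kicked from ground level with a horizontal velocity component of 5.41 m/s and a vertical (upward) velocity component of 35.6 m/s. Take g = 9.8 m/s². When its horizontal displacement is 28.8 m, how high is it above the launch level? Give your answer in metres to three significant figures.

50.7 m

At x = 28.8 m, t = x/vₓ = 28.8/5.410 = 5.323 s.
Height: y = v_y0 t − ½ g t² = 35.60 × 5.323 − 4.900 × 5.323² = 189.5 − 138.9 = 50.65 m.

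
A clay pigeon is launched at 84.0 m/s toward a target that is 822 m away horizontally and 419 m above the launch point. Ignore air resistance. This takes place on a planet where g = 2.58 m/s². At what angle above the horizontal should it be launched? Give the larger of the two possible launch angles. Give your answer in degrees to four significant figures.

80.40°

Trajectory: y = x tanθ − g x² (1 + tan²θ)/(2v₀²). With x = 822, y = 419, v₀ = 84.0, g = 2.58:
123.5 tan²θ − 822 tanθ + (542.5) = 0.
tanθ = [822 ± √(822² − 4 × 123.5 × (542.5))] / (2 × 123.5) = (822 ± 638.4) / 247.1, giving tanθ = 0.7430 or 5.911.
θ = 36.61° or 80.40°; the larger is 80.40°.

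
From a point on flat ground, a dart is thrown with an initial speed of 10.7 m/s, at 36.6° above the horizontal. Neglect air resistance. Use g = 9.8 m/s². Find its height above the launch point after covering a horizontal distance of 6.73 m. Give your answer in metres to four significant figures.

Horizontal component vₓ = 10.70 cos 36.6° = 8.590 m/s; vertical v_y0 = 10.70 sin 36.6° = 6.380 m/s.
At x = 6.73 m, t = x/vₓ = 6.73/8.590 = 0.7835 s.
Height: y = v_y0 t − ½ g t² = 6.380 × 0.7835 − 4.900 × 0.7835² = 4.998 − 3.008 = 1.991 m.

1.991 m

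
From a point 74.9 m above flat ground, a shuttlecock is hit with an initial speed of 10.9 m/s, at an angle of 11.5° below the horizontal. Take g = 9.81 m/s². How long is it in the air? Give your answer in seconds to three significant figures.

Components: vₓ = 10.90 cos 11.5° = 10.68 m/s, v_y0 = −2.173 m/s (downward).
Vertical motion (up positive, ground at y = 0): 4.905 t² − (−2.173) t − 74.9 = 0, so t = (−2.173 + √(2.173² + 2·9.81·74.9)) / 9.81 = (−2.173 + 38.40) / 9.81 = 3.692 s.

3.69 s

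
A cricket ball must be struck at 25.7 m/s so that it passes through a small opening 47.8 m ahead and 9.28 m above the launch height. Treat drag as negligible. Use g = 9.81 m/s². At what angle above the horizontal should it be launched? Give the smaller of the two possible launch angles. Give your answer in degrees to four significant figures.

36.78°

Trajectory: y = x tanθ − g x² (1 + tan²θ)/(2v₀²). With x = 47.8, y = 9.28, v₀ = 25.7, g = 9.81:
16.97 tan²θ − 47.8 tanθ + (26.25) = 0.
tanθ = [47.8 ± √(47.8² − 4 × 16.97 × (26.25))] / (2 × 16.97) = (47.8 ± 22.44) / 33.94, giving tanθ = 0.7474 or 2.070.
θ = 36.78° or 64.21°; the smaller is 36.78°.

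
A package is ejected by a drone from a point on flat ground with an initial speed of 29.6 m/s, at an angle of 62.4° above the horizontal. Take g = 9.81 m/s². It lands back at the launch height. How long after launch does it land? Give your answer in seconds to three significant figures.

vₓ = 29.60 cos 62.4° = 13.71 m/s; v_y0 = 29.60 sin 62.4° = 26.23 m/s.
It returns to y = 0 when t = 2 v_y0 / g = 2(26.23)/9.81 = 5.348 s.

5.35 s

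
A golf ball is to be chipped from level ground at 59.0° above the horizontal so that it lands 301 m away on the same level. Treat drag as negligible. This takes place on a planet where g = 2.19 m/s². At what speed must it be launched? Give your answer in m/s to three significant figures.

Level-ground range: R = v₀² sin(2θ)/g, so v₀ = √(gR / sin 2θ).
v₀ = √(2.19 × 301 / sin 118.0°) = √(659.2 / 0.8829) = √746.58 = 27.32 m/s.

27.3 m/s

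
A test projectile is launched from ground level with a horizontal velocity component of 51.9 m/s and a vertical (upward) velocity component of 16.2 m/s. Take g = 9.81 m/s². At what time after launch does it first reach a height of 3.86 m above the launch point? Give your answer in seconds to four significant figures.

0.2585 s

Set y = v_y0 t − ½ g t² = 3.86: 4.905 t² − 16.20 t + 3.86 = 0.
Quadratic formula: t = (16.20 ± √186.71) / 9.81 = (16.20 ± 13.66) / 9.81 → t = 0.2585 s or 3.044 s.
The first (ascending) time is 0.2585 s.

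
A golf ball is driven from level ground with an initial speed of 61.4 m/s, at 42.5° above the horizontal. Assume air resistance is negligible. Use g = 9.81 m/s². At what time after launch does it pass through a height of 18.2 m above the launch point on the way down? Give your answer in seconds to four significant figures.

vₓ = 61.40 cos 42.5° = 45.27 m/s; v_y0 = 61.40 sin 42.5° = 41.48 m/s.
Set y = v_y0 t − ½ g t² = 18.2: 4.905 t² − 41.48 t + 18.2 = 0.
Quadratic formula: t = (41.48 ± √1363.6) / 9.81 = (41.48 ± 36.93) / 9.81 → t = 0.4642 s or 7.993 s.
The descending-branch root is 7.993 s.

7.993 s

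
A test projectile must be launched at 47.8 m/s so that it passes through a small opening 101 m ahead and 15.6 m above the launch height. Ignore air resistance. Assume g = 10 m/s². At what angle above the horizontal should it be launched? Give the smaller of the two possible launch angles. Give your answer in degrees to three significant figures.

22.5°

Trajectory: y = x tanθ − g x² (1 + tan²θ)/(2v₀²). With x = 101, y = 15.6, v₀ = 47.8, g = 10.0:
22.32 tan²θ − 101 tanθ + (37.92) = 0.
tanθ = [101 ± √(101² − 4 × 22.32 × (37.92))] / (2 × 22.32) = (101 ± 82.55) / 44.65, giving tanθ = 0.4132 or 4.111.
θ = 22.45° or 76.33°; the smaller is 22.45°.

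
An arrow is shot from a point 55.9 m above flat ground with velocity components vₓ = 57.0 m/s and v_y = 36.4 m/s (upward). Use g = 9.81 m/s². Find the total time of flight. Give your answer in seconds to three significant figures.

The projectile lands when y = 55.9 + (36.40) t − ½·9.81·t² = 0. Positive root: t = (36.40 + √(36.40² + 2·9.81·55.9)) / 9.81 = (36.40 + 49.21) / 9.81 = 8.727 s.

8.73 s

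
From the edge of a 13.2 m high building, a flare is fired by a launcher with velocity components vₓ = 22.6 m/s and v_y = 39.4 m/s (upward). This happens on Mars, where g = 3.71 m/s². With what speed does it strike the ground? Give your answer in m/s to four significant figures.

46.49 m/s

Vertical motion (up positive, ground at y = 0): 1.855 t² − (39.40) t − 13.2 = 0, so t = (39.40 + √(39.40² + 2·3.71·13.2)) / 3.71 = (39.40 + 40.62) / 3.71 = 21.57 s.
Vertical velocity at impact: v_y = v_y0 − g t = 39.40 − 3.71 × 21.57 = −40.62 m/s.
Speed: |v| = √(vₓ² + v_y²) = √(22.60² + 40.62²) = 46.49 m/s.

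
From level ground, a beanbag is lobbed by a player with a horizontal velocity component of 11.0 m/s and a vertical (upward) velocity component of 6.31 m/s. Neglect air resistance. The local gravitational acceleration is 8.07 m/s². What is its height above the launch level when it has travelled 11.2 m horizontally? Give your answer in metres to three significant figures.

2.24 m

x = vₓ t ⇒ t = 11.2/11.00 = 1.018 s.
Height: y = v_y0 t − ½ g t² = 6.310 × 1.018 − 4.035 × 1.018² = 6.425 − 4.183 = 2.242 m.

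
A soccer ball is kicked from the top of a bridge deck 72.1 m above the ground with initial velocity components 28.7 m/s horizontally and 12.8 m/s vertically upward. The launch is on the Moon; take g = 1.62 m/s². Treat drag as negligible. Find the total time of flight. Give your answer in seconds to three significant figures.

20.2 s

The projectile lands when y = 72.1 + (12.80) t − ½·1.62·t² = 0. Positive root: t = (12.80 + √(12.80² + 2·1.62·72.1)) / 1.62 = (12.80 + 19.94) / 1.62 = 20.21 s.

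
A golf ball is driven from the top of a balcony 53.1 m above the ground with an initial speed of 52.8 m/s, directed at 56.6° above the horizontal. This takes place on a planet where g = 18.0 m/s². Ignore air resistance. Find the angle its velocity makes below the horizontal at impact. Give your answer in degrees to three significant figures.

64.9°

Horizontal component vₓ = 52.80 cos 56.6° = 29.07 m/s; vertical v_y0 = 52.80 sin 56.6° = 44.08 m/s.
The projectile lands when y = 53.1 + (44.08) t − ½·18.0·t² = 0. Positive root: t = (44.08 + √(44.08² + 2·18.0·53.1)) / 18.0 = (44.08 + 62.09) / 18.0 = 5.898 s.
At impact: v_y = v_y0 − g t = −62.09 m/s; vₓ = 29.07 m/s.
Angle below horizontal: arctan(|v_y|/vₓ) = arctan(62.09/29.07) = 64.91°.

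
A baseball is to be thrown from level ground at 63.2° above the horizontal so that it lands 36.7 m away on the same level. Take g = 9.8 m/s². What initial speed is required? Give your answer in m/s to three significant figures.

Level-ground range: R = v₀² sin(2θ)/g, so v₀ = √(gR / sin 2θ).
v₀ = √(9.80 × 36.7 / sin 126.4°) = √(359.7 / 0.8049) = √446.84 = 21.14 m/s.

21.1 m/s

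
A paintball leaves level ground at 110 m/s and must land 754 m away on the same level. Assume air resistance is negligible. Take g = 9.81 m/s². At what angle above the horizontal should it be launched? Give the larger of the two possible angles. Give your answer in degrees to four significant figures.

71.16°

From R = (v₀²/g) sin 2θ: sin 2θ = 9.81 × 754 / 12100 = 0.6113.
2θ = 37.68° or 180° − 37.68° = 142.3°, so θ = 18.84° or 71.16°.
The larger angle is 71.16°.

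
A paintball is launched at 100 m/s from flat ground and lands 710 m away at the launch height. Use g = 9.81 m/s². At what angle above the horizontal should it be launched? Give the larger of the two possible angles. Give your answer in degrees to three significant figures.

67.9°

R = v₀² sin 2θ / g gives sin 2θ = gR/v₀² = 9.81·710/100² = 0.6965.
2θ = 44.15° or 180° − 44.15° = 135.9°, so θ = 22.07° or 67.93°.
The larger angle is 67.93°.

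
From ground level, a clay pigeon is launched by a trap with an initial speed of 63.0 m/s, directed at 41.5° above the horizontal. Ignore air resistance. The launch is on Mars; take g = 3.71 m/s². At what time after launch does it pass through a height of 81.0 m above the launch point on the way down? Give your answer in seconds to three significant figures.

20.4 s

vₓ = 63.00 cos 41.5° = 47.18 m/s; v_y0 = 63.00 sin 41.5° = 41.75 m/s.
Height y(t) = 41.75 t − 1.855 t² = 81.0 gives 1.855 t² − 41.75 t + 81.0 = 0.
t = [41.75 ± √(41.75² − 2·3.71·81.0)] / 3.71 = (41.75 ± 33.79) / 3.71, so t = 2.145 s or t = 20.36 s.
The descending-branch root is 20.36 s.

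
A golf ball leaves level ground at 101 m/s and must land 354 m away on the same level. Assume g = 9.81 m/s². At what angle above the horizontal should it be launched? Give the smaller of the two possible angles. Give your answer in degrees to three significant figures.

9.95°

Level-ground range R = v₀² sin(2θ)/g ⇒ sin(2θ) = gR/v₀² = 9.81 × 354 / 101² = 0.3404.
2θ = 19.90° or 180° − 19.90° = 160.1°, so θ = 9.952° or 80.05°.
The smaller angle is 9.952°.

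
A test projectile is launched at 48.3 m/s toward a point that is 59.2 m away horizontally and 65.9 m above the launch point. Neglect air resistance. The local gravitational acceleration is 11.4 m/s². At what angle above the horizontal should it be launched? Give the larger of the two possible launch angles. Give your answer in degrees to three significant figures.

79.2°

Trajectory: y = x tanθ − g x² (1 + tan²θ)/(2v₀²). With x = 59.2, y = 65.9, v₀ = 48.3, g = 11.4:
8.563 tan²θ − 59.2 tanθ + (74.46) = 0.
tanθ = [59.2 ± √(59.2² − 4 × 8.563 × (74.46))] / (2 × 8.563) = (59.2 ± 30.89) / 17.13, giving tanθ = 1.653 or 5.260.
θ = 58.83° or 79.24°; the larger is 79.24°.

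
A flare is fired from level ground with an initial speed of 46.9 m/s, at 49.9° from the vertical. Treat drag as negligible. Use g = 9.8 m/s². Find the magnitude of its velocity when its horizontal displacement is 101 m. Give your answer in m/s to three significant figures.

Resolve: vₓ = 46.90 sin 49.9° = 35.87 m/s and v_y0 = 46.90 cos 49.9° = 30.21 m/s.
At x = 101 m, t = x/vₓ = 101/35.87 = 2.815 s.
Vertical velocity there: v_y = v_y0 − g t = 30.21 − 9.80 × 2.815 = 2.619 m/s.
Speed: √(vₓ² + v_y²) = √(35.87² + 2.619²) = 35.97 m/s.

36.0 m/s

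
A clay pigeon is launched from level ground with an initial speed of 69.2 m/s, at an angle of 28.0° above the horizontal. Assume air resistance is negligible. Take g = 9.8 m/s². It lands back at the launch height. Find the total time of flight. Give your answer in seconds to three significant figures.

Resolve: vₓ = 69.20 cos 28.0° = 61.10 m/s and v_y0 = 69.20 sin 28.0° = 32.49 m/s.
It returns to y = 0 when t = 2 v_y0 / g = 2(32.49)/9.80 = 6.630 s.

6.63 s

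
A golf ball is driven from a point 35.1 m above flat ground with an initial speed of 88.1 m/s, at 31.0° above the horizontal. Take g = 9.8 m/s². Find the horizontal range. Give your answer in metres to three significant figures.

754 m

vₓ = 88.10 cos 31.0° = 75.52 m/s; v_y0 = 88.10 sin 31.0° = 45.37 m/s.
With up positive and y = 0 at the ground: y(t) = 35.1 + (45.37) t − 4.900 t². Setting y = 0 and taking the positive root: t = [45.37 + √(45.37² + 2·9.80·35.1)] / 9.80 = (45.37 + 52.41) / 9.80 = 9.978 s.
Horizontal distance: R = vₓ t = 75.52 × 9.978 = 753.5 m.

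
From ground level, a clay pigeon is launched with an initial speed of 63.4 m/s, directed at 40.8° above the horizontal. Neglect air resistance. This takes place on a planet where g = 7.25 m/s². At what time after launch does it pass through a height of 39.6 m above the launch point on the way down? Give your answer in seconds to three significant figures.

Components: vₓ = 63.40 cos 40.8° = 47.99 m/s, v_y0 = 63.40 sin 40.8° = 41.43 m/s.
Set y = v_y0 t − ½ g t² = 39.6: 3.625 t² − 41.43 t + 39.6 = 0.
t = [41.43 ± √(41.43² − 2·7.25·39.6)] / 7.25 = (41.43 ± 33.79) / 7.25, so t = 1.053 s or t = 10.38 s.
The descending-branch root is 10.38 s.

10.4 s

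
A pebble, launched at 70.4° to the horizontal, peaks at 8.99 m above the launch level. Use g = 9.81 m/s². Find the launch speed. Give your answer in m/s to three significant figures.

14.1 m/s

At the peak v_y = 0, so v_y0 = √(2gH) = √(2 × 9.81 × 8.99) = 13.28 m/s.
v_y0 = v₀ sin θ ⇒ v₀ = 13.28 / sin 70.4° = 14.10 m/s.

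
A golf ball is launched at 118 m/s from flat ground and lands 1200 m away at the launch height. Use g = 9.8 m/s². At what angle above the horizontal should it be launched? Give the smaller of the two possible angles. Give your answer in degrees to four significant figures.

28.81°

Level-ground range R = v₀² sin(2θ)/g ⇒ sin(2θ) = gR/v₀² = 9.80 × 1200 / 118² = 0.8446.
2θ = 57.63° or 180° − 57.63° = 122.4°, so θ = 28.81° or 61.19°.
The smaller angle is 28.81°.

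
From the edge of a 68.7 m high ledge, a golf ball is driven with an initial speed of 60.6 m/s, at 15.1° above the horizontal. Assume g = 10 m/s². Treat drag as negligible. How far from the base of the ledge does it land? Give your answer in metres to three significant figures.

Horizontal component vₓ = 60.60 cos 15.1° = 58.51 m/s; vertical v_y0 = 60.60 sin 15.1° = 15.79 m/s.
The projectile lands when y = 68.7 + (15.79) t − ½·10.0·t² = 0. Positive root: t = (15.79 + √(15.79² + 2·10.0·68.7)) / 10.0 = (15.79 + 40.29) / 10.0 = 5.608 s.
Horizontal distance: R = vₓ t = 58.51 × 5.608 = 328.1 m.

328 m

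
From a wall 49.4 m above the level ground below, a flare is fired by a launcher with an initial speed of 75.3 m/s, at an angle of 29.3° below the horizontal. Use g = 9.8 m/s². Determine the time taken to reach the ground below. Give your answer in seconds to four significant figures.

Horizontal component vₓ = 75.30 cos 29.3° = 65.67 m/s; vertical v_y0 = −36.85 m/s (downward).
Vertical motion (up positive, ground at y = 0): 4.900 t² − (−36.85) t − 49.4 = 0, so t = (−36.85 + √(36.85² + 2·9.80·49.4)) / 9.80 = (−36.85 + 48.23) / 9.80 = 1.161 s.

1.161 s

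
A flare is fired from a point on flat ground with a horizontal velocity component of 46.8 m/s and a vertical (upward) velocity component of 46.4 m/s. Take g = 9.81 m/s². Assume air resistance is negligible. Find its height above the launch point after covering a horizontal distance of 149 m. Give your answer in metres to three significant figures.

At x = 149 m, t = x/vₓ = 149/46.80 = 3.184 s.
Height: y = v_y0 t − ½ g t² = 46.40 × 3.184 − 4.905 × 3.184² = 147.7 − 49.72 = 98.01 m.

98.0 m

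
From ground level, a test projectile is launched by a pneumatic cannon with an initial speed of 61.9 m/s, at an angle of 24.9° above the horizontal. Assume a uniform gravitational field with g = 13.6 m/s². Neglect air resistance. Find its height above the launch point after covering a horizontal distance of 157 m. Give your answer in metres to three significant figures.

Resolve: vₓ = 61.90 cos 24.9° = 56.15 m/s and v_y0 = 61.90 sin 24.9° = 26.06 m/s.
Time to reach x = 157 m: t = x/vₓ = 157/56.15 = 2.796 s.
Height: y = v_y0 t − ½ g t² = 26.06 × 2.796 − 6.800 × 2.796² = 72.88 − 53.17 = 19.71 m.

19.7 m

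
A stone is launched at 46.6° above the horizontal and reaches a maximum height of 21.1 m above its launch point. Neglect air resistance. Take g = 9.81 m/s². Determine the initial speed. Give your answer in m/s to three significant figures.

At the peak v_y = 0, so v_y0 = √(2gH) = √(2 × 9.81 × 21.1) = 20.35 m/s.
v_y0 = v₀ sin θ ⇒ v₀ = 20.35 / sin 46.6° = 28.00 m/s.

28.0 m/s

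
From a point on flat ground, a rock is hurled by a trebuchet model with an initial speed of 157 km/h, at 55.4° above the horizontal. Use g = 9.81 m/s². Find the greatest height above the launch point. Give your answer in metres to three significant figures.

65.7 m

Convert: 157 km/h = 157/3.6 = 43.61 m/s.
Resolve: vₓ = 43.61 cos 55.4° = 24.76 m/s and v_y0 = 43.61 sin 55.4° = 35.90 m/s.
Maximum height: H = v_y0² / (2g) = 35.90² / (2 × 9.81) = 65.68 m.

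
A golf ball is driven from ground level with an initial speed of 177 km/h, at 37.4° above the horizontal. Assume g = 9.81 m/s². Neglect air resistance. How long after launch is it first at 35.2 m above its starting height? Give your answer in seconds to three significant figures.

1.60 s

Convert: 177 km/h = 177/3.6 = 49.17 m/s.
vₓ = 49.17 cos 37.4° = 39.06 m/s; v_y0 = 49.17 sin 37.4° = 29.86 m/s.
Require v_y0 t − ½ g t² = 35.2, i.e. 4.905 t² − 29.86 t + 35.2 = 0.
t = [29.86 ± √(29.86² − 2·9.81·35.2)] / 9.81 = (29.86 ± 14.18) / 9.81, so t = 1.598 s or t = 4.490 s.
The first (ascending) time is 1.598 s.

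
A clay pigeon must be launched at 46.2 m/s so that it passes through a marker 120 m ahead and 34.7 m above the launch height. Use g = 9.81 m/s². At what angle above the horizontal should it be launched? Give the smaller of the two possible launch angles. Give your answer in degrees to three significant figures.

35.0°

Trajectory: y = x tanθ − g x² (1 + tan²θ)/(2v₀²). With x = 120, y = 34.7, v₀ = 46.2, g = 9.81:
33.09 tan²θ − 120 tanθ + (67.79) = 0.
tanθ = [120 ± √(120² − 4 × 33.09 × (67.79))] / (2 × 33.09) = (120 ± 73.67) / 66.18, giving tanθ = 0.7001 or 2.926.
θ = 35.00° or 71.13°; the smaller is 35.00°.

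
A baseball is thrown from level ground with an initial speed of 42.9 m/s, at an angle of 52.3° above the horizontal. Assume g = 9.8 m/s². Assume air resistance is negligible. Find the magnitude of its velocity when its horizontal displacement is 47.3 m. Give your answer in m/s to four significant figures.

vₓ = 42.90 cos 52.3° = 26.23 m/s; v_y0 = 42.90 sin 52.3° = 33.94 m/s.
Time to reach x = 47.3 m: t = x/vₓ = 47.3/26.23 = 1.803 s.
Vertical velocity there: v_y = v_y0 − g t = 33.94 − 9.80 × 1.803 = 16.27 m/s.
Speed: √(vₓ² + v_y²) = √(26.23² + 16.27²) = 30.87 m/s.

30.87 m/s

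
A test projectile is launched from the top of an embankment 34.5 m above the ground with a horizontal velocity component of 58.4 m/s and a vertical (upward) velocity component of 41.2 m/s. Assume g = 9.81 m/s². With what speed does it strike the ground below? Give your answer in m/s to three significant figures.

76.1 m/s

The projectile lands when y = 34.5 + (41.20) t − ½·9.81·t² = 0. Positive root: t = (41.20 + √(41.20² + 2·9.81·34.5)) / 9.81 = (41.20 + 48.73) / 9.81 = 9.167 s.
Vertical velocity at impact: v_y = v_y0 − g t = 41.20 − 9.81 × 9.167 = −48.73 m/s.
Speed: |v| = √(vₓ² + v_y²) = √(58.40² + 48.73²) = 76.06 m/s.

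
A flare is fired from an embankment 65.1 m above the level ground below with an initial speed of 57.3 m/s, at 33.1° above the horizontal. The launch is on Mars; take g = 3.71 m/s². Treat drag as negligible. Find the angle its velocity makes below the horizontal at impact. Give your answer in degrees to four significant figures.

vₓ = 57.30 cos 33.1° = 48.00 m/s; v_y0 = 57.30 sin 33.1° = 31.29 m/s.
The projectile lands when y = 65.1 + (31.29) t − ½·3.71·t² = 0. Positive root: t = (31.29 + √(31.29² + 2·3.71·65.1)) / 3.71 = (31.29 + 38.24) / 3.71 = 18.74 s.
At impact: v_y = v_y0 − g t = −38.24 m/s; vₓ = 48.00 m/s.
Angle below horizontal: arctan(|v_y|/vₓ) = arctan(38.24/48.00) = 38.54°.

38.54°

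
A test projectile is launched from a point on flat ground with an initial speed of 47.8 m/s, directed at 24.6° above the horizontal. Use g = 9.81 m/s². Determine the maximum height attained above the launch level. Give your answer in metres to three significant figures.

20.2 m

Horizontal component vₓ = 47.80 cos 24.6° = 43.46 m/s; vertical v_y0 = 47.80 sin 24.6° = 19.90 m/s.
At the apex v_y = 0, so H = v_y0²/(2g) = 19.90²/19.62 = 20.18 m.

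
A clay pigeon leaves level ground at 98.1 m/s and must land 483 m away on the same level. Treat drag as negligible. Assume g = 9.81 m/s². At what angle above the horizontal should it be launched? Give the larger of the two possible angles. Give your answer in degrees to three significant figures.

R = v₀² sin 2θ / g gives sin 2θ = gR/v₀² = 9.81·483/98.1² = 0.4924.
2θ = 29.50° or 180° − 29.50° = 150.5°, so θ = 14.75° or 75.25°.
The larger angle is 75.25°.

75.3°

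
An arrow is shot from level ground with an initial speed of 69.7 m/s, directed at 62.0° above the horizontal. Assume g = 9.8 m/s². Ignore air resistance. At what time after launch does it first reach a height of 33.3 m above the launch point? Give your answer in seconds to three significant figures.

Resolve: vₓ = 69.70 cos 62.0° = 32.72 m/s and v_y0 = 69.70 sin 62.0° = 61.54 m/s.
Require v_y0 t − ½ g t² = 33.3, i.e. 4.900 t² − 61.54 t + 33.3 = 0.
t = [61.54 ± √(61.54² − 2·9.80·33.3)] / 9.80 = (61.54 ± 55.99) / 9.80, so t = 0.5667 s or t = 11.99 s.
The first (ascending) time is 0.5667 s.

0.567 s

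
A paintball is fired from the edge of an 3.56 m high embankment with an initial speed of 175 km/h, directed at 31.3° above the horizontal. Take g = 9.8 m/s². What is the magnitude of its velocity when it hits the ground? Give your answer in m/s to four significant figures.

Convert: 175 km/h = 175/3.6 = 48.61 m/s.
Horizontal component vₓ = 48.61 cos 31.3° = 41.54 m/s; vertical v_y0 = 48.61 sin 31.3° = 25.25 m/s.
Vertical motion (up positive, ground at y = 0): 4.900 t² − (25.25) t − 3.56 = 0, so t = (25.25 + √(25.25² + 2·9.80·3.56)) / 9.80 = (25.25 + 26.60) / 9.80 = 5.291 s.
Vertical velocity at impact: v_y = v_y0 − g t = 25.25 − 9.80 × 5.291 = −26.60 m/s.
Speed: |v| = √(vₓ² + v_y²) = √(41.54² + 26.60²) = 49.32 m/s.

49.32 m/s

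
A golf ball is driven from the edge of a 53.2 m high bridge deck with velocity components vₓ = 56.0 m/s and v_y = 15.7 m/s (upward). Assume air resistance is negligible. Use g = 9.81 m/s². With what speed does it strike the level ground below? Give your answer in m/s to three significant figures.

With up positive and y = 0 at the ground: y(t) = 53.2 + (15.70) t − 4.905 t². Setting y = 0 and taking the positive root: t = [15.70 + √(15.70² + 2·9.81·53.2)] / 9.81 = (15.70 + 35.92) / 9.81 = 5.262 s.
Vertical velocity at impact: v_y = v_y0 − g t = 15.70 − 9.81 × 5.262 = −35.92 m/s.
Speed: |v| = √(vₓ² + v_y²) = √(56.00² + 35.92²) = 66.53 m/s.

66.5 m/s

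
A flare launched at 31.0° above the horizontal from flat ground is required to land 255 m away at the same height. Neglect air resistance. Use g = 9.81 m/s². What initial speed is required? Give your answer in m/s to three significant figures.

On level ground R = v₀² sin 2θ / g ⇒ v₀ = √(gR / sin 2θ).
v₀ = √(9.81 × 255 / sin 62.00°) = √(2502 / 0.8829) = √2833.2 = 53.23 m/s.

53.2 m/s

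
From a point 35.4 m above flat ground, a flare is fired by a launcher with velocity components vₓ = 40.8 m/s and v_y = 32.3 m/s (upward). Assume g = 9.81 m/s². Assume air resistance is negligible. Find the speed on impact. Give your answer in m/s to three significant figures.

With up positive and y = 0 at the ground: y(t) = 35.4 + (32.30) t − 4.905 t². Setting y = 0 and taking the positive root: t = [32.30 + √(32.30² + 2·9.81·35.4)] / 9.81 = (32.30 + 41.69) / 9.81 = 7.542 s.
Vertical velocity at impact: v_y = v_y0 − g t = 32.30 − 9.81 × 7.542 = −41.69 m/s.
Speed: |v| = √(vₓ² + v_y²) = √(40.80² + 41.69²) = 58.33 m/s.

58.3 m/s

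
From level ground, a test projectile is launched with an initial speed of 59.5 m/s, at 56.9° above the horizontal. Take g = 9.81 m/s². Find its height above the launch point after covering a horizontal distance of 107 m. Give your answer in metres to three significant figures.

Components: vₓ = 59.50 cos 56.9° = 32.49 m/s, v_y0 = 59.50 sin 56.9° = 49.84 m/s.
At x = 107 m, t = x/vₓ = 107/32.49 = 3.293 s.
Height: y = v_y0 t − ½ g t² = 49.84 × 3.293 − 4.905 × 3.293² = 164.1 − 53.19 = 110.9 m.

111 m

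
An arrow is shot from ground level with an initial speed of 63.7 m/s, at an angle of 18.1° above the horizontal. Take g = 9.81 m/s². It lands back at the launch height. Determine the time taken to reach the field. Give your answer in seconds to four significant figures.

vₓ = 63.70 cos 18.1° = 60.55 m/s; v_y0 = 63.70 sin 18.1° = 19.79 m/s.
Landing at launch height ⇒ T = 2 v_y0 / g = 2 × 19.79 / 9.81 = 4.035 s.

4.035 s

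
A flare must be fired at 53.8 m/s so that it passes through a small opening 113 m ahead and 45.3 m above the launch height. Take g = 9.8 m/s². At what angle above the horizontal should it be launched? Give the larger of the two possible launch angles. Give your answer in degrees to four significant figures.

Trajectory: y = x tanθ − g x² (1 + tan²θ)/(2v₀²). With x = 113, y = 45.3, v₀ = 53.8, g = 9.80:
21.62 tan²θ − 113 tanθ + (66.92) = 0.
tanθ = [113 ± √(113² − 4 × 21.62 × (66.92))] / (2 × 21.62) = (113 ± 83.56) / 43.23, giving tanθ = 0.6809 or 4.547.
θ = 34.25° or 77.60°; the larger is 77.60°.

77.60°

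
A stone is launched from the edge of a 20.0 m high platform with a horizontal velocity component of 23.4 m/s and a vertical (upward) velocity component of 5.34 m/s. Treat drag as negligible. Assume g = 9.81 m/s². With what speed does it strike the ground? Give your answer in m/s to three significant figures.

Vertical motion (up positive, ground at y = 0): 4.905 t² − (5.340) t − 20.0 = 0, so t = (5.340 + √(5.340² + 2·9.81·20.0)) / 9.81 = (5.340 + 20.52) / 9.81 = 2.636 s.
Vertical velocity at impact: v_y = v_y0 − g t = 5.340 − 9.81 × 2.636 = −20.52 m/s.
Speed: |v| = √(vₓ² + v_y²) = √(23.40² + 20.52²) = 31.12 m/s.

31.1 m/s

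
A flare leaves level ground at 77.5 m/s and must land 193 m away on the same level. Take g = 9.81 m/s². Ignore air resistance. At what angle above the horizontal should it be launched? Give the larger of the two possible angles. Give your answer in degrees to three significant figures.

80.8°

Level-ground range R = v₀² sin(2θ)/g ⇒ sin(2θ) = gR/v₀² = 9.81 × 193 / 77.5² = 0.3152.
2θ = 18.37° or 180° − 18.37° = 161.6°, so θ = 9.187° or 80.81°.
The larger angle is 80.81°.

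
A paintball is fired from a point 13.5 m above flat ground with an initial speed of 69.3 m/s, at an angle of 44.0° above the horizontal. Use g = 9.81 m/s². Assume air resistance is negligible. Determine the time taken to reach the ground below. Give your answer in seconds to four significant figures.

10.09 s

Horizontal component vₓ = 69.30 cos 44.0° = 49.85 m/s; vertical v_y0 = 69.30 sin 44.0° = 48.14 m/s.
Vertical motion (up positive, ground at y = 0): 4.905 t² − (48.14) t − 13.5 = 0, so t = (48.14 + √(48.14² + 2·9.81·13.5)) / 9.81 = (48.14 + 50.82) / 9.81 = 10.09 s.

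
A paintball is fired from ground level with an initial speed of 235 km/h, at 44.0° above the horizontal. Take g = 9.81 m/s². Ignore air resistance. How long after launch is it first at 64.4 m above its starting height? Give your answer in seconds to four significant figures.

Convert: 235 km/h = 235/3.6 = 65.28 m/s.
Horizontal component vₓ = 65.28 cos 44.0° = 46.96 m/s; vertical v_y0 = 65.28 sin 44.0° = 45.35 m/s.
Height y(t) = 45.35 t − 4.905 t² = 64.4 gives 4.905 t² − 45.35 t + 64.4 = 0.
Quadratic formula: t = (45.35 ± √792.71) / 9.81 = (45.35 ± 28.16) / 9.81 → t = 1.752 s or 7.492 s.
The first (ascending) time is 1.752 s.

1.752 s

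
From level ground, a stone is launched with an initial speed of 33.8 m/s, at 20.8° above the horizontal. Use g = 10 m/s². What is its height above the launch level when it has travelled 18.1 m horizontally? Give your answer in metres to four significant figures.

5.235 m

Horizontal component vₓ = 33.80 cos 20.8° = 31.60 m/s; vertical v_y0 = 33.80 sin 20.8° = 12.00 m/s.
Time to reach x = 18.1 m: t = x/vₓ = 18.1/31.60 = 0.5728 s.
Height: y = v_y0 t − ½ g t² = 12.00 × 0.5728 − 5.000 × 0.5728² = 6.876 − 1.641 = 5.235 m.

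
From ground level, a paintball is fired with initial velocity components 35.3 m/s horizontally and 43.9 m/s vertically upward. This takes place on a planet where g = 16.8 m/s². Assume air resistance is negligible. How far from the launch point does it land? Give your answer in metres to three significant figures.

184 m

Flight time T = 2 v_y0 / g = 5.226 s.
Range: R = vₓ T = 35.30 × 5.226 = 184.5 m.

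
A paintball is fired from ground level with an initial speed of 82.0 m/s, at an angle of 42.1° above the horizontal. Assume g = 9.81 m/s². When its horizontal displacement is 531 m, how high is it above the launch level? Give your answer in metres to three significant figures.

106 m

vₓ = 82.00 cos 42.1° = 60.84 m/s; v_y0 = 82.00 sin 42.1° = 54.97 m/s.
Time to reach x = 531 m: t = x/vₓ = 531/60.84 = 8.728 s.
Height: y = v_y0 t − ½ g t² = 54.97 × 8.728 − 4.905 × 8.728² = 479.8 − 373.6 = 106.2 m.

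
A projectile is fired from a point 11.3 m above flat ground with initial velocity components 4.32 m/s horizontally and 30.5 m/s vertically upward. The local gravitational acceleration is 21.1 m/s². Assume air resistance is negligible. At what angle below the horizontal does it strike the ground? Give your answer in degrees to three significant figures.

83.4°

With up positive and y = 0 at the ground: y(t) = 11.3 + (30.50) t − 10.55 t². Setting y = 0 and taking the positive root: t = [30.50 + √(30.50² + 2·21.1·11.3)] / 21.1 = (30.50 + 37.51) / 21.1 = 3.223 s.
At impact: v_y = v_y0 − g t = −37.51 m/s; vₓ = 4.320 m/s.
Angle below horizontal: arctan(|v_y|/vₓ) = arctan(37.51/4.320) = 83.43°.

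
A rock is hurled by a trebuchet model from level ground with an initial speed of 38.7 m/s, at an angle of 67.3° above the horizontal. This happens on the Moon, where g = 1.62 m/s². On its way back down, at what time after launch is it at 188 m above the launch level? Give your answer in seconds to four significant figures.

37.96 s

Horizontal component vₓ = 38.70 cos 67.3° = 14.93 m/s; vertical v_y0 = 38.70 sin 67.3° = 35.70 m/s.
Height y(t) = 35.70 t − 0.8100 t² = 188 gives 0.8100 t² − 35.70 t + 188 = 0.
t = [35.70 ± √(35.70² − 2·1.62·188)] / 1.62 = (35.70 ± 25.80) / 1.62, so t = 6.114 s or t = 37.96 s.
The descending-branch root is 37.96 s.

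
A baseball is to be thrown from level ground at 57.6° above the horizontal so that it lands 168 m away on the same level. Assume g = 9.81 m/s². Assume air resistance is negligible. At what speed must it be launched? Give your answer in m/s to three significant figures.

On level ground R = v₀² sin 2θ / g ⇒ v₀ = √(gR / sin 2θ).
v₀ = √(9.81 × 168 / sin 115.2°) = √(1648 / 0.9048) = √1821.4 = 42.68 m/s.

42.7 m/s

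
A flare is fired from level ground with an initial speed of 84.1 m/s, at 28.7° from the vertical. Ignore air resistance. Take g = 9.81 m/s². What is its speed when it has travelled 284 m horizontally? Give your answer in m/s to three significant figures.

Resolve: vₓ = 84.10 sin 28.7° = 40.39 m/s and v_y0 = 84.10 cos 28.7° = 73.77 m/s.
x = vₓ t ⇒ t = 284/40.39 = 7.032 s.
Vertical velocity there: v_y = v_y0 − g t = 73.77 − 9.81 × 7.032 = 4.784 m/s.
Speed: √(vₓ² + v_y²) = √(40.39² + 4.784²) = 40.67 m/s.

40.7 m/s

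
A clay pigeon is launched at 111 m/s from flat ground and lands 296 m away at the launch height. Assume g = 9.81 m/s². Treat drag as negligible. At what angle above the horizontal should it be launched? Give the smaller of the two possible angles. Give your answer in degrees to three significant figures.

6.82°

Level-ground range R = v₀² sin(2θ)/g ⇒ sin(2θ) = gR/v₀² = 9.81 × 296 / 111² = 0.2357.
2θ = 13.63° or 180° − 13.63° = 166.4°, so θ = 6.816° or 83.18°.
The smaller angle is 6.816°.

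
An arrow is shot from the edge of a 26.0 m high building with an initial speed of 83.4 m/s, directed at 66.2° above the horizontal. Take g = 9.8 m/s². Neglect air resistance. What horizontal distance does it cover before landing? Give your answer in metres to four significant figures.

535.3 m

Components: vₓ = 83.40 cos 66.2° = 33.66 m/s, v_y0 = 83.40 sin 66.2° = 76.31 m/s.
Vertical motion (up positive, ground at y = 0): 4.900 t² − (76.31) t − 26.0 = 0, so t = (76.31 + √(76.31² + 2·9.80·26.0)) / 9.80 = (76.31 + 79.58) / 9.80 = 15.91 s.
Horizontal distance: R = vₓ t = 33.66 × 15.91 = 535.3 m.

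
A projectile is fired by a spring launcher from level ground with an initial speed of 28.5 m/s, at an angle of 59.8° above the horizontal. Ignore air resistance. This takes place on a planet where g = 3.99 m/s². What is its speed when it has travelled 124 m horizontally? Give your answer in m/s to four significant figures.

Horizontal component vₓ = 28.50 cos 59.8° = 14.34 m/s; vertical v_y0 = 28.50 sin 59.8° = 24.63 m/s.
x = vₓ t ⇒ t = 124/14.34 = 8.650 s.
Vertical velocity there: v_y = v_y0 − g t = 24.63 − 3.99 × 8.650 = −9.880 m/s.
Speed: √(vₓ² + v_y²) = √(14.34² + 9.880²) = 17.41 m/s.

17.41 m/s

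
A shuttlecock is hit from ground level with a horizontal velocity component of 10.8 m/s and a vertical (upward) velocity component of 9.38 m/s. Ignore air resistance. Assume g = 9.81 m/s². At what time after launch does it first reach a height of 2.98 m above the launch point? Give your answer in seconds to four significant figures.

Height y(t) = 9.380 t − 4.905 t² = 2.98 gives 4.905 t² − 9.380 t + 2.98 = 0.
t = [9.380 ± √(9.380² − 2·9.81·2.98)] / 9.81 = (9.380 ± 5.433) / 9.81, so t = 0.4024 s or t = 1.510 s.
The first (ascending) time is 0.4024 s.

0.4024 s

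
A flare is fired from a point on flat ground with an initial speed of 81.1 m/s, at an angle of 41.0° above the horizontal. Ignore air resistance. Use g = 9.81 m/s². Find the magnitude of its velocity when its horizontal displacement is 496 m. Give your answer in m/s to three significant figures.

Components: vₓ = 81.10 cos 41.0° = 61.21 m/s, v_y0 = 81.10 sin 41.0° = 53.21 m/s.
x = vₓ t ⇒ t = 496/61.21 = 8.104 s.
Vertical velocity there: v_y = v_y0 − g t = 53.21 − 9.81 × 8.104 = −26.29 m/s.
Speed: √(vₓ² + v_y²) = √(61.21² + 26.29²) = 66.61 m/s.

66.6 m/s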